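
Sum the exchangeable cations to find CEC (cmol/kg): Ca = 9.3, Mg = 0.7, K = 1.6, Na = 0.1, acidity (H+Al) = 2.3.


Step 1: CEC = Ca + Mg + K + Na + (H+Al)
Step 2: CEC = 9.3 + 0.7 + 1.6 + 0.1 + 2.3
Step 3: CEC = 14.0 cmol/kg

14.0


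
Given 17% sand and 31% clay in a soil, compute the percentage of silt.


Step 1: sand + silt + clay = 100%
Step 2: silt = 100 - sand - clay
Step 3: silt = 100 - 17 - 31
Step 4: silt = 52%

52


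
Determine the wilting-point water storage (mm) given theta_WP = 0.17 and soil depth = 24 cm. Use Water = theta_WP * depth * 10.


Step 1: Water (mm) = theta_WP * depth * 10
Step 2: Water = 0.17 * 24 * 10
Step 3: Water = 40.8 mm

40.8


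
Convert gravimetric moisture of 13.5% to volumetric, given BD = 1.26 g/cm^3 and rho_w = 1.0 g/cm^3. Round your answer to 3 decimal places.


Step 1: theta = (w / 100) * BD / rho_w
Step 2: theta = (13.5 / 100) * 1.26 / 1.0
Step 3: theta = 0.135 * 1.26
Step 4: theta = 0.17

0.17


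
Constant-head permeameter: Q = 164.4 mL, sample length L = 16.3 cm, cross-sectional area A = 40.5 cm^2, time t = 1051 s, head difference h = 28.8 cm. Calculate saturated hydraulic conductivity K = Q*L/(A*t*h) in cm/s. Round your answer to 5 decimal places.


Step 1: K = Q * L / (A * t * h)
Step 2: Numerator = 164.4 * 16.3 = 2679.72
Step 3: Denominator = 40.5 * 1051 * 28.8 = 1225886.4
Step 4: K = 2679.72 / 1225886.4 = 0.00219 cm/s

0.00219


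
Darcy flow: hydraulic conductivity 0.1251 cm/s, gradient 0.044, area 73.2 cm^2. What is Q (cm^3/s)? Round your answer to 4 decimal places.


Step 1: Apply Darcy's law: Q = K * i * A
Step 2: Q = 0.1251 * 0.044 * 73.2
Step 3: Q = 0.4029 cm^3/s

0.4029


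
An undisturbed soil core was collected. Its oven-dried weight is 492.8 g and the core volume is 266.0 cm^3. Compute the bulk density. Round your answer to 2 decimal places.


Step 1: Identify the formula: BD = dry mass / volume
Step 2: Substitute values: BD = 492.8 / 266.0
Step 3: BD = 1.85 g/cm^3

1.85


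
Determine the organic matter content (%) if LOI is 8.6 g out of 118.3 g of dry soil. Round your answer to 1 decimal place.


Step 1: OM% = 100 * LOI / sample mass
Step 2: OM = 100 * 8.6 / 118.3
Step 3: OM = 7.3%

7.3


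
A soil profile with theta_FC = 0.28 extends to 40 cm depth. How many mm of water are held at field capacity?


Step 1: Water (mm) = theta_FC * depth (cm) * 10
Step 2: Water = 0.28 * 40 * 10
Step 3: Water = 112.0 mm

112.0


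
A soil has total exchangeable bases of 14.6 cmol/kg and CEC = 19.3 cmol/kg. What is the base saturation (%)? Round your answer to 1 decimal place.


Step 1: BS = 100 * (sum of bases) / CEC
Step 2: BS = 100 * 14.6 / 19.3
Step 3: BS = 75.6%

75.6


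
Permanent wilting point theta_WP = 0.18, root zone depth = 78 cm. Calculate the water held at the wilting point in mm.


Step 1: Water (mm) = theta_WP * depth * 10
Step 2: Water = 0.18 * 78 * 10
Step 3: Water = 140.4 mm

140.4


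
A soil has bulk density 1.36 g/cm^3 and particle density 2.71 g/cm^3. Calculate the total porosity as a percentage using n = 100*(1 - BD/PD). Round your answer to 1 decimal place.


Step 1: Formula: n = 100 * (1 - BD / PD)
Step 2: n = 100 * (1 - 1.36 / 2.71)
Step 3: n = 100 * (1 - 0.50185)
Step 4: n = 49.8%

49.8


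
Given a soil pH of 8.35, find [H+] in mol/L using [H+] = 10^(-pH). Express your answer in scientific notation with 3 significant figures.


Step 1: [H+] = 10^(-pH)
Step 2: [H+] = 10^(-8.35)
Step 3: [H+] = 4.47e-09 mol/L

4.47e-09


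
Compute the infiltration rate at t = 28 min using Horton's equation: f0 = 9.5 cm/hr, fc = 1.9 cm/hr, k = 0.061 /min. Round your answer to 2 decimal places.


Step 1: f = fc + (f0 - fc) * exp(-k * t)
Step 2: exp(-0.061 * 28) = 0.181228
Step 3: f = 1.9 + (9.5 - 1.9) * 0.181228
Step 4: f = 1.9 + 7.6 * 0.181228
Step 5: f = 3.28 cm/hr

3.28


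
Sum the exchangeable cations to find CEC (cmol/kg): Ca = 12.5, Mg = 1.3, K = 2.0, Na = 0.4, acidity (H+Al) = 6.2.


Step 1: CEC = Ca + Mg + K + Na + (H+Al)
Step 2: CEC = 12.5 + 1.3 + 2.0 + 0.4 + 6.2
Step 3: CEC = 22.4 cmol/kg

22.4


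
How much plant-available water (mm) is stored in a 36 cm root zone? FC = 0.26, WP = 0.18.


Step 1: Available water = (FC - WP) * depth * 10
Step 2: AW = (0.26 - 0.18) * 36 * 10
Step 3: AW = 0.08 * 36 * 10
Step 4: AW = 28.8 mm

28.8


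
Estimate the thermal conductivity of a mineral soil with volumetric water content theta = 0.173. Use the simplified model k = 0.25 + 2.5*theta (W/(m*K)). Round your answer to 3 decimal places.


Step 1: k = 0.25 + 2.5 * theta
Step 2: k = 0.25 + 2.5 * 0.173
Step 3: k = 0.25 + 0.433
Step 4: k = 0.683 W/(m*K)

0.683


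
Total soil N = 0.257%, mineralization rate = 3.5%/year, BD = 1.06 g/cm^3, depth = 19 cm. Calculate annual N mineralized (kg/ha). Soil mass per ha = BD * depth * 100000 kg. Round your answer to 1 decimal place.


Step 1: Soil mass per ha = BD * depth * 100000 = 1.06 * 19 * 100000 = 2014000 kg
Step 2: Total N pool = soil mass * N%/100 = 2014000 * 0.257/100 = 5175.98 kg/ha
Step 3: N mineralized = N pool * rate%/100 = 5175.98 * 3.5/100 = 181.2 kg/ha/yr

181.2


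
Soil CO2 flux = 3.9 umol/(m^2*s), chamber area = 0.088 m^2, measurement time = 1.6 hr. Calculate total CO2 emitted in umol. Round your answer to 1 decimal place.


Step 1: Convert time to seconds: 1.6 hr * 3600 = 5760.0 s
Step 2: Total = flux * area * time_s
Step 3: Total = 3.9 * 0.088 * 5760.0
Step 4: Total = 1976.8 umol

1976.8


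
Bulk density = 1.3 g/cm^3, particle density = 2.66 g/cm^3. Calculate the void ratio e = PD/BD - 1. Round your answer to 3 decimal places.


Step 1: e = PD / BD - 1
Step 2: e = 2.66 / 1.3 - 1
Step 3: e = 2.04615 - 1
Step 4: e = 1.046

1.046


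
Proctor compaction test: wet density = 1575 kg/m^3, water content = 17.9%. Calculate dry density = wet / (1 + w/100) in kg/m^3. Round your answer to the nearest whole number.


Step 1: Dry density = wet density / (1 + w/100)
Step 2: Dry density = 1575 / (1 + 17.9/100)
Step 3: Dry density = 1575 / 1.179
Step 4: Dry density = 1336 kg/m^3

1336


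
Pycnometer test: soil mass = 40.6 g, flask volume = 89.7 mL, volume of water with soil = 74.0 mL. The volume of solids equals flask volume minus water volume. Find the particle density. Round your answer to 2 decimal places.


Step 1: Volume of solids = flask volume - water volume with soil
Step 2: V_solids = 89.7 - 74.0 = 15.7 mL
Step 3: Particle density = mass / V_solids = 40.6 / 15.7 = 2.59 g/cm^3

2.59


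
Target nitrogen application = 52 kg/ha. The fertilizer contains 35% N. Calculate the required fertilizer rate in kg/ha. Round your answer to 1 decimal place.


Step 1: Fertilizer rate = target N / (N content / 100)
Step 2: Rate = 52 / (35 / 100)
Step 3: Rate = 52 / 0.35
Step 4: Rate = 148.6 kg/ha

148.6


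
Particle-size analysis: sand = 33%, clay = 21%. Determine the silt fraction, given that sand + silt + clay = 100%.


Step 1: sand + silt + clay = 100%
Step 2: silt = 100 - sand - clay
Step 3: silt = 100 - 33 - 21
Step 4: silt = 46%

46


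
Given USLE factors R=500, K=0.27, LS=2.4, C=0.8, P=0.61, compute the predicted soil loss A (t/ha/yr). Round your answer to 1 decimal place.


Step 1: A = R * K * LS * C * P
Step 2: R * K = 500 * 0.27 = 135.0
Step 3: (R*K) * LS = 135.0 * 2.4 = 324.0
Step 4: * C * P = 324.0 * 0.8 * 0.61 = 158.1
Step 5: A = 158.1 t/(ha*yr)

158.1


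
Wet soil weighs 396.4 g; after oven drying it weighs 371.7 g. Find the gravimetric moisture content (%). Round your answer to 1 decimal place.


Step 1: Water mass = wet - dry = 396.4 - 371.7 = 24.7 g
Step 2: w = 100 * water mass / dry mass
Step 3: w = 100 * 24.7 / 371.7 = 6.6%

6.6


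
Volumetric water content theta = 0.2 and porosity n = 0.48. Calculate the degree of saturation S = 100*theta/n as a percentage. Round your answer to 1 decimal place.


Step 1: S = 100 * theta_v / n
Step 2: S = 100 * 0.2 / 0.48
Step 3: S = 41.7%

41.7


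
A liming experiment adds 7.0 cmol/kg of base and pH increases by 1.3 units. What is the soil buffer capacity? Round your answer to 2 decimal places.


Step 1: BC = change in base / change in pH
Step 2: BC = 7.0 / 1.3
Step 3: BC = 5.38 cmol/(kg*pH unit)

5.38


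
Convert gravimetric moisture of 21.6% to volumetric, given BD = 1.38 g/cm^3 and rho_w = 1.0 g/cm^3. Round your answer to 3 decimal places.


Step 1: theta = (w / 100) * BD / rho_w
Step 2: theta = (21.6 / 100) * 1.38 / 1.0
Step 3: theta = 0.216 * 1.38
Step 4: theta = 0.298

0.298


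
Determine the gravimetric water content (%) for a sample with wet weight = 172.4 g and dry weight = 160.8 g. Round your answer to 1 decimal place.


Step 1: Water mass = wet - dry = 172.4 - 160.8 = 11.6 g
Step 2: w = 100 * water mass / dry mass
Step 3: w = 100 * 11.6 / 160.8 = 7.2%

7.2


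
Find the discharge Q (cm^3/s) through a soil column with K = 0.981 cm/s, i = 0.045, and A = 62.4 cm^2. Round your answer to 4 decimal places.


Step 1: Apply Darcy's law: Q = K * i * A
Step 2: Q = 0.981 * 0.045 * 62.4
Step 3: Q = 2.7546 cm^3/s

2.7546


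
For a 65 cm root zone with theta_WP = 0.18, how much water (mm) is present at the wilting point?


Step 1: Water (mm) = theta_WP * depth * 10
Step 2: Water = 0.18 * 65 * 10
Step 3: Water = 117.0 mm

117.0


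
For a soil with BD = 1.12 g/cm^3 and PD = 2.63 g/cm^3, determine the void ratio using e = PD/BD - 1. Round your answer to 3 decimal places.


Step 1: e = PD / BD - 1
Step 2: e = 2.63 / 1.12 - 1
Step 3: e = 2.34821 - 1
Step 4: e = 1.348

1.348


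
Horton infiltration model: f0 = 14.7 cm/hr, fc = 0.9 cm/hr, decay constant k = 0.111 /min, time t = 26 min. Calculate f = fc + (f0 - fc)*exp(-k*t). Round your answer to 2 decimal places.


Step 1: f = fc + (f0 - fc) * exp(-k * t)
Step 2: exp(-0.111 * 26) = 0.055799
Step 3: f = 0.9 + (14.7 - 0.9) * 0.055799
Step 4: f = 0.9 + 13.8 * 0.055799
Step 5: f = 1.67 cm/hr

1.67


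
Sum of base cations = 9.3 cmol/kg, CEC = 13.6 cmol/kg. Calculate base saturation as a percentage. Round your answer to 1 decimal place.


Step 1: BS = 100 * (sum of bases) / CEC
Step 2: BS = 100 * 9.3 / 13.6
Step 3: BS = 68.4%

68.4


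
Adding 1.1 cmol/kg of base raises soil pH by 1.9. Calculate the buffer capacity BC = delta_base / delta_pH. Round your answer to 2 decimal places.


Step 1: BC = change in base / change in pH
Step 2: BC = 1.1 / 1.9
Step 3: BC = 0.58 cmol/(kg*pH unit)

0.58


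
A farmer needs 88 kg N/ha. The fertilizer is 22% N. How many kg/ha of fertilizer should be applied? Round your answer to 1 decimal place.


Step 1: Fertilizer rate = target N / (N content / 100)
Step 2: Rate = 88 / (22 / 100)
Step 3: Rate = 88 / 0.22
Step 4: Rate = 400.0 kg/ha

400.0


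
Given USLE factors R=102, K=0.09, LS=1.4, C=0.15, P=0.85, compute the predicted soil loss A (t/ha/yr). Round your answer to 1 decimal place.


Step 1: A = R * K * LS * C * P
Step 2: R * K = 102 * 0.09 = 9.18
Step 3: (R*K) * LS = 9.18 * 1.4 = 12.852
Step 4: * C * P = 12.852 * 0.15 * 0.85 = 1.6
Step 5: A = 1.6 t/(ha*yr)

1.6


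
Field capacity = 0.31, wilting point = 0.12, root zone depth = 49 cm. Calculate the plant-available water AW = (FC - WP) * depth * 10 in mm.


Step 1: Available water = (FC - WP) * depth * 10
Step 2: AW = (0.31 - 0.12) * 49 * 10
Step 3: AW = 0.19 * 49 * 10
Step 4: AW = 93.1 mm

93.1


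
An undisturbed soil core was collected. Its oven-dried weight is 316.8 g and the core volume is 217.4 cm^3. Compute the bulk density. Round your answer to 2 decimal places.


Step 1: Identify the formula: BD = dry mass / volume
Step 2: Substitute values: BD = 316.8 / 217.4
Step 3: BD = 1.46 g/cm^3

1.46


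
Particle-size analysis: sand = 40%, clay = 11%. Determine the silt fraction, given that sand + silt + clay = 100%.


Step 1: sand + silt + clay = 100%
Step 2: silt = 100 - sand - clay
Step 3: silt = 100 - 40 - 11
Step 4: silt = 49%

49


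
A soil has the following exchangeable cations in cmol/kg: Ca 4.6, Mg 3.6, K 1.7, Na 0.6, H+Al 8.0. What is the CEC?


Step 1: CEC = Ca + Mg + K + Na + (H+Al)
Step 2: CEC = 4.6 + 3.6 + 1.7 + 0.6 + 8.0
Step 3: CEC = 18.5 cmol/kg

18.5


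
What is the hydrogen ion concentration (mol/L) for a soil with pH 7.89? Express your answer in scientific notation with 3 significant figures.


Step 1: [H+] = 10^(-pH)
Step 2: [H+] = 10^(-7.89)
Step 3: [H+] = 1.29e-08 mol/L

1.29e-08


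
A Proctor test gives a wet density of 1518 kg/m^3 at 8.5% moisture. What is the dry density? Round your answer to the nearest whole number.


Step 1: Dry density = wet density / (1 + w/100)
Step 2: Dry density = 1518 / (1 + 8.5/100)
Step 3: Dry density = 1518 / 1.085
Step 4: Dry density = 1399 kg/m^3

1399


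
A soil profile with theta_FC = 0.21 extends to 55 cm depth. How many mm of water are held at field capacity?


Step 1: Water (mm) = theta_FC * depth (cm) * 10
Step 2: Water = 0.21 * 55 * 10
Step 3: Water = 115.5 mm

115.5


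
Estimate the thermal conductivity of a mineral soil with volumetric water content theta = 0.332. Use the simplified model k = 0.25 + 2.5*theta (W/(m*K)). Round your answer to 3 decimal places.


Step 1: k = 0.25 + 2.5 * theta
Step 2: k = 0.25 + 2.5 * 0.332
Step 3: k = 0.25 + 0.83
Step 4: k = 1.08 W/(m*K)

1.08


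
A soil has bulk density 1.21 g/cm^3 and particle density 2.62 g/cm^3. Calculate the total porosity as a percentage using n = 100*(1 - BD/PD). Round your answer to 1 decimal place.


Step 1: Formula: n = 100 * (1 - BD / PD)
Step 2: n = 100 * (1 - 1.21 / 2.62)
Step 3: n = 100 * (1 - 0.46183)
Step 4: n = 53.8%

53.8


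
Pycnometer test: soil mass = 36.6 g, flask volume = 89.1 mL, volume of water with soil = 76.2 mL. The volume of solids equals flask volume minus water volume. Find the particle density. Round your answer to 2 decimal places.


Step 1: Volume of solids = flask volume - water volume with soil
Step 2: V_solids = 89.1 - 76.2 = 12.9 mL
Step 3: Particle density = mass / V_solids = 36.6 / 12.9 = 2.84 g/cm^3

2.84


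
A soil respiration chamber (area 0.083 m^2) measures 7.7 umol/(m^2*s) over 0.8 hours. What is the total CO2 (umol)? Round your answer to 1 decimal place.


Step 1: Convert time to seconds: 0.8 hr * 3600 = 2880.0 s
Step 2: Total = flux * area * time_s
Step 3: Total = 7.7 * 0.083 * 2880.0
Step 4: Total = 1840.6 umol

1840.6


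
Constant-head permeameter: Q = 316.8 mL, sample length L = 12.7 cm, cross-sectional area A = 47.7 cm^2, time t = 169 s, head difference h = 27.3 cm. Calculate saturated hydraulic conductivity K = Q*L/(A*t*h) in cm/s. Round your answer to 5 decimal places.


Step 1: K = Q * L / (A * t * h)
Step 2: Numerator = 316.8 * 12.7 = 4023.36
Step 3: Denominator = 47.7 * 169 * 27.3 = 220073.49
Step 4: K = 4023.36 / 220073.49 = 0.01828 cm/s

0.01828


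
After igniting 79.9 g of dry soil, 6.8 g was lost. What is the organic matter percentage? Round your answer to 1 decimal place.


Step 1: OM% = 100 * LOI / sample mass
Step 2: OM = 100 * 6.8 / 79.9
Step 3: OM = 8.5%

8.5


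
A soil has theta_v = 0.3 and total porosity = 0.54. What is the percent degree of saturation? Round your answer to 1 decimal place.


Step 1: S = 100 * theta_v / n
Step 2: S = 100 * 0.3 / 0.54
Step 3: S = 55.6%

55.6


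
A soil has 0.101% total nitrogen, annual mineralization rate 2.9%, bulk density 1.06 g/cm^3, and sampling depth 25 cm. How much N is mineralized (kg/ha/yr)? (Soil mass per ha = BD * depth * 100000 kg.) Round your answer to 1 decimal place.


Step 1: Soil mass per ha = BD * depth * 100000 = 1.06 * 25 * 100000 = 2650000 kg
Step 2: Total N pool = soil mass * N%/100 = 2650000 * 0.101/100 = 2676.5 kg/ha
Step 3: N mineralized = N pool * rate%/100 = 2676.5 * 2.9/100 = 77.6 kg/ha/yr

77.6


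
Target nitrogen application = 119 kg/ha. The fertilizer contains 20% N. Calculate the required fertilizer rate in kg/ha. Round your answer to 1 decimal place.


Step 1: Fertilizer rate = target N / (N content / 100)
Step 2: Rate = 119 / (20 / 100)
Step 3: Rate = 119 / 0.2
Step 4: Rate = 595.0 kg/ha

595.0


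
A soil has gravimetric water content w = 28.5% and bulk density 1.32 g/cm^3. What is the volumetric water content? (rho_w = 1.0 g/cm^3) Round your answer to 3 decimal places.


Step 1: theta = (w / 100) * BD / rho_w
Step 2: theta = (28.5 / 100) * 1.32 / 1.0
Step 3: theta = 0.285 * 1.32
Step 4: theta = 0.376

0.376


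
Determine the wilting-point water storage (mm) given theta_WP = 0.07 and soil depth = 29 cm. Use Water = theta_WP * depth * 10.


Step 1: Water (mm) = theta_WP * depth * 10
Step 2: Water = 0.07 * 29 * 10
Step 3: Water = 20.3 mm

20.3


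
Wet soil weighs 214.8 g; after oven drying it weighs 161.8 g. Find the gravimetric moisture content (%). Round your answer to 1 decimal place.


Step 1: Water mass = wet - dry = 214.8 - 161.8 = 53.0 g
Step 2: w = 100 * water mass / dry mass
Step 3: w = 100 * 53.0 / 161.8 = 32.8%

32.8


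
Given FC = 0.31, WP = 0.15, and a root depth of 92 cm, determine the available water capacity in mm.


Step 1: Available water = (FC - WP) * depth * 10
Step 2: AW = (0.31 - 0.15) * 92 * 10
Step 3: AW = 0.16 * 92 * 10
Step 4: AW = 147.2 mm

147.2


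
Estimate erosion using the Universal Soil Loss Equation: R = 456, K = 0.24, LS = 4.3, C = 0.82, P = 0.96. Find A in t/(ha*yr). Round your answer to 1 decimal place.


Step 1: A = R * K * LS * C * P
Step 2: R * K = 456 * 0.24 = 109.44
Step 3: (R*K) * LS = 109.44 * 4.3 = 470.592
Step 4: * C * P = 470.592 * 0.82 * 0.96 = 370.5
Step 5: A = 370.5 t/(ha*yr)

370.5


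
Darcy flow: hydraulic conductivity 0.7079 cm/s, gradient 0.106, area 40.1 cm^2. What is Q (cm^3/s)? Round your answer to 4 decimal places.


Step 1: Apply Darcy's law: Q = K * i * A
Step 2: Q = 0.7079 * 0.106 * 40.1
Step 3: Q = 3.009 cm^3/s

3.009


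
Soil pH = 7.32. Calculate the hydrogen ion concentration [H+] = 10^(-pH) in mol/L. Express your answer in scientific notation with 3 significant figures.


Step 1: [H+] = 10^(-pH)
Step 2: [H+] = 10^(-7.32)
Step 3: [H+] = 4.79e-08 mol/L

4.79e-08


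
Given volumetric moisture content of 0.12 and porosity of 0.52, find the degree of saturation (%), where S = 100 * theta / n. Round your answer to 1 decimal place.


Step 1: S = 100 * theta_v / n
Step 2: S = 100 * 0.12 / 0.52
Step 3: S = 23.1%

23.1


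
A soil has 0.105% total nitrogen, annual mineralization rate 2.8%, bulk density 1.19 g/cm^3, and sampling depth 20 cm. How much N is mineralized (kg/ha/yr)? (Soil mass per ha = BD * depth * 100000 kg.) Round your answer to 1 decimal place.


Step 1: Soil mass per ha = BD * depth * 100000 = 1.19 * 20 * 100000 = 2380000 kg
Step 2: Total N pool = soil mass * N%/100 = 2380000 * 0.105/100 = 2499.0 kg/ha
Step 3: N mineralized = N pool * rate%/100 = 2499.0 * 2.8/100 = 70.0 kg/ha/yr

70.0


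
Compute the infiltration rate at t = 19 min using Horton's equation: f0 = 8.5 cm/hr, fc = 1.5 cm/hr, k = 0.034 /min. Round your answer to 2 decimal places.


Step 1: f = fc + (f0 - fc) * exp(-k * t)
Step 2: exp(-0.034 * 19) = 0.524138
Step 3: f = 1.5 + (8.5 - 1.5) * 0.524138
Step 4: f = 1.5 + 7.0 * 0.524138
Step 5: f = 5.17 cm/hr

5.17


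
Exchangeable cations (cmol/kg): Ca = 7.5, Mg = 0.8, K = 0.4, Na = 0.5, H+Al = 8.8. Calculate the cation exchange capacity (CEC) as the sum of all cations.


Step 1: CEC = Ca + Mg + K + Na + (H+Al)
Step 2: CEC = 7.5 + 0.8 + 0.4 + 0.5 + 8.8
Step 3: CEC = 18.0 cmol/kg

18.0


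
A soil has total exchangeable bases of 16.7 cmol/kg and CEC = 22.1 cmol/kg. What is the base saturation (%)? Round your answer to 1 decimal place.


Step 1: BS = 100 * (sum of bases) / CEC
Step 2: BS = 100 * 16.7 / 22.1
Step 3: BS = 75.6%

75.6


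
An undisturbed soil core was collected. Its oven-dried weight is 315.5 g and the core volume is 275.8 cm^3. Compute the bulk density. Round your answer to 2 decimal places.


Step 1: Identify the formula: BD = dry mass / volume
Step 2: Substitute values: BD = 315.5 / 275.8
Step 3: BD = 1.14 g/cm^3

1.14


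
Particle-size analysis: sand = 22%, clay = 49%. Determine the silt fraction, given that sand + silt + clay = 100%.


Step 1: sand + silt + clay = 100%
Step 2: silt = 100 - sand - clay
Step 3: silt = 100 - 22 - 49
Step 4: silt = 29%

29


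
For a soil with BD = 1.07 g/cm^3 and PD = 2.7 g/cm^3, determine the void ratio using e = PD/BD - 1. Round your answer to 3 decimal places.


Step 1: e = PD / BD - 1
Step 2: e = 2.7 / 1.07 - 1
Step 3: e = 2.52336 - 1
Step 4: e = 1.523

1.523


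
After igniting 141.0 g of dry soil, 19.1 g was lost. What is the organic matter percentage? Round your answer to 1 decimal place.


Step 1: OM% = 100 * LOI / sample mass
Step 2: OM = 100 * 19.1 / 141.0
Step 3: OM = 13.5%

13.5


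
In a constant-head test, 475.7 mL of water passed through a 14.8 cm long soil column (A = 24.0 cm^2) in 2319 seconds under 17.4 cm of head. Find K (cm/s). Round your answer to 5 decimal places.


Step 1: K = Q * L / (A * t * h)
Step 2: Numerator = 475.7 * 14.8 = 7040.36
Step 3: Denominator = 24.0 * 2319 * 17.4 = 968414.4
Step 4: K = 7040.36 / 968414.4 = 0.00727 cm/s

0.00727


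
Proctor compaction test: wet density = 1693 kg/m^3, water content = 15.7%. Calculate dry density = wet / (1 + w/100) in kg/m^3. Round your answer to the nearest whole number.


Step 1: Dry density = wet density / (1 + w/100)
Step 2: Dry density = 1693 / (1 + 15.7/100)
Step 3: Dry density = 1693 / 1.157
Step 4: Dry density = 1463 kg/m^3

1463


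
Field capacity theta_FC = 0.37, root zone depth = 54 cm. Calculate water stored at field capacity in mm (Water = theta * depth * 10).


Step 1: Water (mm) = theta_FC * depth (cm) * 10
Step 2: Water = 0.37 * 54 * 10
Step 3: Water = 199.8 mm

199.8


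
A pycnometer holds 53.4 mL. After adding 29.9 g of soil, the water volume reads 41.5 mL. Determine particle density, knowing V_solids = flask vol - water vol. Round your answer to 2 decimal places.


Step 1: Volume of solids = flask volume - water volume with soil
Step 2: V_solids = 53.4 - 41.5 = 11.9 mL
Step 3: Particle density = mass / V_solids = 29.9 / 11.9 = 2.51 g/cm^3

2.51


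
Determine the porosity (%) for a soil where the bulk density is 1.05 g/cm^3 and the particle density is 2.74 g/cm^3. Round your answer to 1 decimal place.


Step 1: Formula: n = 100 * (1 - BD / PD)
Step 2: n = 100 * (1 - 1.05 / 2.74)
Step 3: n = 100 * (1 - 0.38321)
Step 4: n = 61.7%

61.7


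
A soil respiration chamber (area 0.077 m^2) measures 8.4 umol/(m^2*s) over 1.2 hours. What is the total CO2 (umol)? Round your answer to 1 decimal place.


Step 1: Convert time to seconds: 1.2 hr * 3600 = 4320.0 s
Step 2: Total = flux * area * time_s
Step 3: Total = 8.4 * 0.077 * 4320.0
Step 4: Total = 2794.2 umol

2794.2


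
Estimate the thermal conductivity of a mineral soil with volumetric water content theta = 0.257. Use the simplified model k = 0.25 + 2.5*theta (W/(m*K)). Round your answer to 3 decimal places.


Step 1: k = 0.25 + 2.5 * theta
Step 2: k = 0.25 + 2.5 * 0.257
Step 3: k = 0.25 + 0.643
Step 4: k = 0.893 W/(m*K)

0.893


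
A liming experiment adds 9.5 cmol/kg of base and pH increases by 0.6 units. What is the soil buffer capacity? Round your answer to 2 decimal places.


Step 1: BC = change in base / change in pH
Step 2: BC = 9.5 / 0.6
Step 3: BC = 15.83 cmol/(kg*pH unit)

15.83


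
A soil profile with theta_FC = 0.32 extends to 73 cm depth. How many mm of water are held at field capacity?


Step 1: Water (mm) = theta_FC * depth (cm) * 10
Step 2: Water = 0.32 * 73 * 10
Step 3: Water = 233.6 mm

233.6


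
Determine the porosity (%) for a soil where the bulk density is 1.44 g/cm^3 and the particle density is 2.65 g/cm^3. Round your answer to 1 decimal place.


Step 1: Formula: n = 100 * (1 - BD / PD)
Step 2: n = 100 * (1 - 1.44 / 2.65)
Step 3: n = 100 * (1 - 0.5434)
Step 4: n = 45.7%

45.7


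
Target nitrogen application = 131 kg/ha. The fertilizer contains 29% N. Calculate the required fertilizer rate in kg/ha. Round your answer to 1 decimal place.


Step 1: Fertilizer rate = target N / (N content / 100)
Step 2: Rate = 131 / (29 / 100)
Step 3: Rate = 131 / 0.29
Step 4: Rate = 451.7 kg/ha

451.7


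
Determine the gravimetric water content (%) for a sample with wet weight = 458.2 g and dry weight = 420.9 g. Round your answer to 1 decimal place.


Step 1: Water mass = wet - dry = 458.2 - 420.9 = 37.3 g
Step 2: w = 100 * water mass / dry mass
Step 3: w = 100 * 37.3 / 420.9 = 8.9%

8.9


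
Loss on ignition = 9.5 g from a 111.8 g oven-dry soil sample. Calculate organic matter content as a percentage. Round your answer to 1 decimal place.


Step 1: OM% = 100 * LOI / sample mass
Step 2: OM = 100 * 9.5 / 111.8
Step 3: OM = 8.5%

8.5


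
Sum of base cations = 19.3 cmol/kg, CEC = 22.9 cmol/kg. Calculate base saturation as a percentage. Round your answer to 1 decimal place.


Step 1: BS = 100 * (sum of bases) / CEC
Step 2: BS = 100 * 19.3 / 22.9
Step 3: BS = 84.3%

84.3


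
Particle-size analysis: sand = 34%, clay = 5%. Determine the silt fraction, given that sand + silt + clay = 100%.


Step 1: sand + silt + clay = 100%
Step 2: silt = 100 - sand - clay
Step 3: silt = 100 - 34 - 5
Step 4: silt = 61%

61


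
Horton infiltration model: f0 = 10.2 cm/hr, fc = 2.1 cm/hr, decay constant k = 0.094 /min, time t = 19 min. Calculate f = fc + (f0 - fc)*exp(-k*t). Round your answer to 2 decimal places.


Step 1: f = fc + (f0 - fc) * exp(-k * t)
Step 2: exp(-0.094 * 19) = 0.167629
Step 3: f = 2.1 + (10.2 - 2.1) * 0.167629
Step 4: f = 2.1 + 8.1 * 0.167629
Step 5: f = 3.46 cm/hr

3.46


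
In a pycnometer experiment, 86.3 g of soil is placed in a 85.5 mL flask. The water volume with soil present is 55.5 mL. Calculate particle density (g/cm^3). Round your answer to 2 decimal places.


Step 1: Volume of solids = flask volume - water volume with soil
Step 2: V_solids = 85.5 - 55.5 = 30.0 mL
Step 3: Particle density = mass / V_solids = 86.3 / 30.0 = 2.88 g/cm^3

2.88


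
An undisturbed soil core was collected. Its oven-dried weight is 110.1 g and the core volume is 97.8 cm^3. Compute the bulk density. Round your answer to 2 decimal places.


Step 1: Identify the formula: BD = dry mass / volume
Step 2: Substitute values: BD = 110.1 / 97.8
Step 3: BD = 1.13 g/cm^3

1.13


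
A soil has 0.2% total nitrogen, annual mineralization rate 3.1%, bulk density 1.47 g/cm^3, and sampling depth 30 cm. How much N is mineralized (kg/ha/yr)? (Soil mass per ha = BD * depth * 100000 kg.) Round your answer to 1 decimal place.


Step 1: Soil mass per ha = BD * depth * 100000 = 1.47 * 30 * 100000 = 4410000 kg
Step 2: Total N pool = soil mass * N%/100 = 4410000 * 0.2/100 = 8820.0 kg/ha
Step 3: N mineralized = N pool * rate%/100 = 8820.0 * 3.1/100 = 273.4 kg/ha/yr

273.4


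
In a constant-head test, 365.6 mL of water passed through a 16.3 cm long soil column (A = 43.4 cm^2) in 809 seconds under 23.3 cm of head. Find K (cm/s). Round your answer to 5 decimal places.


Step 1: K = Q * L / (A * t * h)
Step 2: Numerator = 365.6 * 16.3 = 5959.28
Step 3: Denominator = 43.4 * 809 * 23.3 = 818076.98
Step 4: K = 5959.28 / 818076.98 = 0.00728 cm/s

0.00728


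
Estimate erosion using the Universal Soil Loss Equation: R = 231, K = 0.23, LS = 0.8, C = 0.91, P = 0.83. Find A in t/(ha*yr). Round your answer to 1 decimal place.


Step 1: A = R * K * LS * C * P
Step 2: R * K = 231 * 0.23 = 53.13
Step 3: (R*K) * LS = 53.13 * 0.8 = 42.504
Step 4: * C * P = 42.504 * 0.91 * 0.83 = 32.1
Step 5: A = 32.1 t/(ha*yr)

32.1


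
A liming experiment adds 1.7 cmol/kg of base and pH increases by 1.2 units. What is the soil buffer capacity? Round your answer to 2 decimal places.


Step 1: BC = change in base / change in pH
Step 2: BC = 1.7 / 1.2
Step 3: BC = 1.42 cmol/(kg*pH unit)

1.42


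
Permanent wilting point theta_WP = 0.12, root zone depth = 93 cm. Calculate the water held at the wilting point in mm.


Step 1: Water (mm) = theta_WP * depth * 10
Step 2: Water = 0.12 * 93 * 10
Step 3: Water = 111.6 mm

111.6


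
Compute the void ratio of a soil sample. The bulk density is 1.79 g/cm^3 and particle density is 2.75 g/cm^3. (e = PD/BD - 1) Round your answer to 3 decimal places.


Step 1: e = PD / BD - 1
Step 2: e = 2.75 / 1.79 - 1
Step 3: e = 1.53631 - 1
Step 4: e = 0.536

0.536


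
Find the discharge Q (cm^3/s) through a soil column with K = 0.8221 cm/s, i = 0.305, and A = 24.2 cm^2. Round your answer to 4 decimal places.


Step 1: Apply Darcy's law: Q = K * i * A
Step 2: Q = 0.8221 * 0.305 * 24.2
Step 3: Q = 6.0679 cm^3/s

6.0679


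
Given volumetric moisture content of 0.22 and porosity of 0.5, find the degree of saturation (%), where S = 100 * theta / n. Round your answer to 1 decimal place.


Step 1: S = 100 * theta_v / n
Step 2: S = 100 * 0.22 / 0.5
Step 3: S = 44.0%

44.0


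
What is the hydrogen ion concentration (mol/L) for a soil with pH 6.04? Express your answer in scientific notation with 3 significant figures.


Step 1: [H+] = 10^(-pH)
Step 2: [H+] = 10^(-6.04)
Step 3: [H+] = 9.12e-07 mol/L

9.12e-07


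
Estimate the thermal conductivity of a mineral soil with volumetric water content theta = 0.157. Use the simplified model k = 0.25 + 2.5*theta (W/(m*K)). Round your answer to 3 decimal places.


Step 1: k = 0.25 + 2.5 * theta
Step 2: k = 0.25 + 2.5 * 0.157
Step 3: k = 0.25 + 0.393
Step 4: k = 0.643 W/(m*K)

0.643


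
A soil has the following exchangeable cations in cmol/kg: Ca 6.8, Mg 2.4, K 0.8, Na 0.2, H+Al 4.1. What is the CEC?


Step 1: CEC = Ca + Mg + K + Na + (H+Al)
Step 2: CEC = 6.8 + 2.4 + 0.8 + 0.2 + 4.1
Step 3: CEC = 14.3 cmol/kg

14.3


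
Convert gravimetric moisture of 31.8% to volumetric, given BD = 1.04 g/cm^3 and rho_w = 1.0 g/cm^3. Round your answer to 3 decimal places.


Step 1: theta = (w / 100) * BD / rho_w
Step 2: theta = (31.8 / 100) * 1.04 / 1.0
Step 3: theta = 0.318 * 1.04
Step 4: theta = 0.331

0.331


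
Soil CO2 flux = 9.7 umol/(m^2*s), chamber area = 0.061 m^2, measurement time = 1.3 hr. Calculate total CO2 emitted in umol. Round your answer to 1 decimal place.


Step 1: Convert time to seconds: 1.3 hr * 3600 = 4680.0 s
Step 2: Total = flux * area * time_s
Step 3: Total = 9.7 * 0.061 * 4680.0
Step 4: Total = 2769.2 umol

2769.2


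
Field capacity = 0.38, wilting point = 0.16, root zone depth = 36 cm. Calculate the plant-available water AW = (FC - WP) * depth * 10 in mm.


Step 1: Available water = (FC - WP) * depth * 10
Step 2: AW = (0.38 - 0.16) * 36 * 10
Step 3: AW = 0.22 * 36 * 10
Step 4: AW = 79.2 mm

79.2


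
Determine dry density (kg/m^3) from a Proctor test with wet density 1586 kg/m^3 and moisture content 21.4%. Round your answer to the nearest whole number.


Step 1: Dry density = wet density / (1 + w/100)
Step 2: Dry density = 1586 / (1 + 21.4/100)
Step 3: Dry density = 1586 / 1.214
Step 4: Dry density = 1306 kg/m^3

1306


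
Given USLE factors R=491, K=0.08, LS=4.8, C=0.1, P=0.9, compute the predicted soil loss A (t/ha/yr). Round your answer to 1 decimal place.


Step 1: A = R * K * LS * C * P
Step 2: R * K = 491 * 0.08 = 39.28
Step 3: (R*K) * LS = 39.28 * 4.8 = 188.544
Step 4: * C * P = 188.544 * 0.1 * 0.9 = 17.0
Step 5: A = 17.0 t/(ha*yr)

17.0


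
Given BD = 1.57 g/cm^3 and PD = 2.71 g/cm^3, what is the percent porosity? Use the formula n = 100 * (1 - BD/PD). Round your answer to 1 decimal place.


Step 1: Formula: n = 100 * (1 - BD / PD)
Step 2: n = 100 * (1 - 1.57 / 2.71)
Step 3: n = 100 * (1 - 0.57934)
Step 4: n = 42.1%

42.1


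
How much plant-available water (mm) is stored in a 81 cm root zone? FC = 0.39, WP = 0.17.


Step 1: Available water = (FC - WP) * depth * 10
Step 2: AW = (0.39 - 0.17) * 81 * 10
Step 3: AW = 0.22 * 81 * 10
Step 4: AW = 178.2 mm

178.2


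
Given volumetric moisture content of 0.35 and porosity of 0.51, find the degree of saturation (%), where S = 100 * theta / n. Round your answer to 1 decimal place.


Step 1: S = 100 * theta_v / n
Step 2: S = 100 * 0.35 / 0.51
Step 3: S = 68.6%

68.6


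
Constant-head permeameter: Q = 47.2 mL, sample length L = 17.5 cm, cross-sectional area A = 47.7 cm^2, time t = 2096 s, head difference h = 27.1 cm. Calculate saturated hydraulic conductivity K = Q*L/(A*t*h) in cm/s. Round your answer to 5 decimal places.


Step 1: K = Q * L / (A * t * h)
Step 2: Numerator = 47.2 * 17.5 = 826.0
Step 3: Denominator = 47.7 * 2096 * 27.1 = 2709436.32
Step 4: K = 826.0 / 2709436.32 = 0.0003 cm/s

0.0003


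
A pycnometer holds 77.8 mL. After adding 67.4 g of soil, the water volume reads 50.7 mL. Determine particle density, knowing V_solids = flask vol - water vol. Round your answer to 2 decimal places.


Step 1: Volume of solids = flask volume - water volume with soil
Step 2: V_solids = 77.8 - 50.7 = 27.1 mL
Step 3: Particle density = mass / V_solids = 67.4 / 27.1 = 2.49 g/cm^3

2.49


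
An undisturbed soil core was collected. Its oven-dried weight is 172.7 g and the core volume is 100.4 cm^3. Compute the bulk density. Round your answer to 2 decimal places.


Step 1: Identify the formula: BD = dry mass / volume
Step 2: Substitute values: BD = 172.7 / 100.4
Step 3: BD = 1.72 g/cm^3

1.72


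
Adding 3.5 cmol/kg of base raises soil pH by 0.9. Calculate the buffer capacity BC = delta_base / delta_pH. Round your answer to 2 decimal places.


Step 1: BC = change in base / change in pH
Step 2: BC = 3.5 / 0.9
Step 3: BC = 3.89 cmol/(kg*pH unit)

3.89


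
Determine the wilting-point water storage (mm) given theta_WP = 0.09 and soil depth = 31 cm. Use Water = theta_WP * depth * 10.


Step 1: Water (mm) = theta_WP * depth * 10
Step 2: Water = 0.09 * 31 * 10
Step 3: Water = 27.9 mm

27.9


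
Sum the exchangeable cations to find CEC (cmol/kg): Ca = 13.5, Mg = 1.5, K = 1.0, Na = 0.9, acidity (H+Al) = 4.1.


Step 1: CEC = Ca + Mg + K + Na + (H+Al)
Step 2: CEC = 13.5 + 1.5 + 1.0 + 0.9 + 4.1
Step 3: CEC = 21.0 cmol/kg

21.0


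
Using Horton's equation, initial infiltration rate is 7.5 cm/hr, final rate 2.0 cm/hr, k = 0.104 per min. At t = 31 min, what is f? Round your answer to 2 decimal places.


Step 1: f = fc + (f0 - fc) * exp(-k * t)
Step 2: exp(-0.104 * 31) = 0.039796
Step 3: f = 2.0 + (7.5 - 2.0) * 0.039796
Step 4: f = 2.0 + 5.5 * 0.039796
Step 5: f = 2.22 cm/hr

2.22


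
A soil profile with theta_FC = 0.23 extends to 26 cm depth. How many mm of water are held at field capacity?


Step 1: Water (mm) = theta_FC * depth (cm) * 10
Step 2: Water = 0.23 * 26 * 10
Step 3: Water = 59.8 mm

59.8


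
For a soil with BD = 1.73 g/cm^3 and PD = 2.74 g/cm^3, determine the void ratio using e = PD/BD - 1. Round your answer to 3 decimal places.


Step 1: e = PD / BD - 1
Step 2: e = 2.74 / 1.73 - 1
Step 3: e = 1.58382 - 1
Step 4: e = 0.584

0.584


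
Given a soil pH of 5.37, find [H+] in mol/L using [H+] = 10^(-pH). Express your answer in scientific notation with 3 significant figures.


Step 1: [H+] = 10^(-pH)
Step 2: [H+] = 10^(-5.37)
Step 3: [H+] = 4.27e-06 mol/L

4.27e-06


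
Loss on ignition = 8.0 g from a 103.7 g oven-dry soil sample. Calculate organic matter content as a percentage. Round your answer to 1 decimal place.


Step 1: OM% = 100 * LOI / sample mass
Step 2: OM = 100 * 8.0 / 103.7
Step 3: OM = 7.7%

7.7


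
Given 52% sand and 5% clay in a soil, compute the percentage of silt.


Step 1: sand + silt + clay = 100%
Step 2: silt = 100 - sand - clay
Step 3: silt = 100 - 52 - 5
Step 4: silt = 43%

43


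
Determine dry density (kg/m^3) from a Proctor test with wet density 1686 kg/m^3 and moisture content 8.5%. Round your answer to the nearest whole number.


Step 1: Dry density = wet density / (1 + w/100)
Step 2: Dry density = 1686 / (1 + 8.5/100)
Step 3: Dry density = 1686 / 1.085
Step 4: Dry density = 1554 kg/m^3

1554


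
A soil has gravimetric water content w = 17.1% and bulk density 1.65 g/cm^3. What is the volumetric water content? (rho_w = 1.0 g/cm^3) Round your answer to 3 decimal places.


Step 1: theta = (w / 100) * BD / rho_w
Step 2: theta = (17.1 / 100) * 1.65 / 1.0
Step 3: theta = 0.171 * 1.65
Step 4: theta = 0.282

0.282


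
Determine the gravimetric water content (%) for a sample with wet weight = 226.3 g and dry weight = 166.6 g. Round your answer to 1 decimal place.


Step 1: Water mass = wet - dry = 226.3 - 166.6 = 59.7 g
Step 2: w = 100 * water mass / dry mass
Step 3: w = 100 * 59.7 / 166.6 = 35.8%

35.8


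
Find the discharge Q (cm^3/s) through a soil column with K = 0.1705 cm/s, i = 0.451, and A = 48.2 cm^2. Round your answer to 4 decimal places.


Step 1: Apply Darcy's law: Q = K * i * A
Step 2: Q = 0.1705 * 0.451 * 48.2
Step 3: Q = 3.7064 cm^3/s

3.7064


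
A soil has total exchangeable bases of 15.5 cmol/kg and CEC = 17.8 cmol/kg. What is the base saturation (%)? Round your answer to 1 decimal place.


Step 1: BS = 100 * (sum of bases) / CEC
Step 2: BS = 100 * 15.5 / 17.8
Step 3: BS = 87.1%

87.1


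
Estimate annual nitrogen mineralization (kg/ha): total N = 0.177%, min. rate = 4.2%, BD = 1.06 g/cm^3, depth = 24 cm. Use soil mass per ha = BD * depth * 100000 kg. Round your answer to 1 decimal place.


Step 1: Soil mass per ha = BD * depth * 100000 = 1.06 * 24 * 100000 = 2544000 kg
Step 2: Total N pool = soil mass * N%/100 = 2544000 * 0.177/100 = 4502.88 kg/ha
Step 3: N mineralized = N pool * rate%/100 = 4502.88 * 4.2/100 = 189.1 kg/ha/yr

189.1


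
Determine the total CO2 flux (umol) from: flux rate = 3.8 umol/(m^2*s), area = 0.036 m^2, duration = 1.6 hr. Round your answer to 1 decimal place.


Step 1: Convert time to seconds: 1.6 hr * 3600 = 5760.0 s
Step 2: Total = flux * area * time_s
Step 3: Total = 3.8 * 0.036 * 5760.0
Step 4: Total = 788.0 umol

788.0


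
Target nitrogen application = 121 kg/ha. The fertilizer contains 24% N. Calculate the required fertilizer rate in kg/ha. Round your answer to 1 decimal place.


Step 1: Fertilizer rate = target N / (N content / 100)
Step 2: Rate = 121 / (24 / 100)
Step 3: Rate = 121 / 0.24
Step 4: Rate = 504.2 kg/ha

504.2


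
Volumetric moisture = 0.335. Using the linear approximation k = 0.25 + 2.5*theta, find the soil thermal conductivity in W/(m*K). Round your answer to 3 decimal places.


Step 1: k = 0.25 + 2.5 * theta
Step 2: k = 0.25 + 2.5 * 0.335
Step 3: k = 0.25 + 0.838
Step 4: k = 1.088 W/(m*K)

1.088


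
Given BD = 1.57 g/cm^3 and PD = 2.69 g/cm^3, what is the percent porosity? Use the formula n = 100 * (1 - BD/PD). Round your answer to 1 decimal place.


Step 1: Formula: n = 100 * (1 - BD / PD)
Step 2: n = 100 * (1 - 1.57 / 2.69)
Step 3: n = 100 * (1 - 0.58364)
Step 4: n = 41.6%

41.6


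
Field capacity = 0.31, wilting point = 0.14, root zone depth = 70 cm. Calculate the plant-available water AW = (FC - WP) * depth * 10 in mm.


Step 1: Available water = (FC - WP) * depth * 10
Step 2: AW = (0.31 - 0.14) * 70 * 10
Step 3: AW = 0.17 * 70 * 10
Step 4: AW = 119.0 mm

119.0


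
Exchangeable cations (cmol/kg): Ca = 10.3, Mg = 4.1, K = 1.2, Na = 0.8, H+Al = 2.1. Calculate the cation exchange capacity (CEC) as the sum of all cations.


Step 1: CEC = Ca + Mg + K + Na + (H+Al)
Step 2: CEC = 10.3 + 4.1 + 1.2 + 0.8 + 2.1
Step 3: CEC = 18.5 cmol/kg

18.5


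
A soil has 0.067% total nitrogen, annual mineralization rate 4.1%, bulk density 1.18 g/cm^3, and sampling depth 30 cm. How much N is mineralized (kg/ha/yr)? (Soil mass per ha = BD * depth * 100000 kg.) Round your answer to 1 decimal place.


Step 1: Soil mass per ha = BD * depth * 100000 = 1.18 * 30 * 100000 = 3540000 kg
Step 2: Total N pool = soil mass * N%/100 = 3540000 * 0.067/100 = 2371.8 kg/ha
Step 3: N mineralized = N pool * rate%/100 = 2371.8 * 4.1/100 = 97.2 kg/ha/yr

97.2


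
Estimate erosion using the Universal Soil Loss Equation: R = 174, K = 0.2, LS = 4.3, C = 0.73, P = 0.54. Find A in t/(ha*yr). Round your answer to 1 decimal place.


Step 1: A = R * K * LS * C * P
Step 2: R * K = 174 * 0.2 = 34.8
Step 3: (R*K) * LS = 34.8 * 4.3 = 149.64
Step 4: * C * P = 149.64 * 0.73 * 0.54 = 59.0
Step 5: A = 59.0 t/(ha*yr)

59.0
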